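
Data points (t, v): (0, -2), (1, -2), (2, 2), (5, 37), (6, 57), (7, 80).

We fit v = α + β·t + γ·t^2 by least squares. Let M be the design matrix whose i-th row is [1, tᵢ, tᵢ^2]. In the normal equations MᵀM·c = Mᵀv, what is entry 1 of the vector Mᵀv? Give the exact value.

Entry 1 ↔ basis 1, so (Mᵀv)_{1} = Σᵢ vᵢ = (1)·(-2) + (1)·(-2) + (1)·(2) + (1)·(37) + (1)·(57) + (1)·(80) = 172.

172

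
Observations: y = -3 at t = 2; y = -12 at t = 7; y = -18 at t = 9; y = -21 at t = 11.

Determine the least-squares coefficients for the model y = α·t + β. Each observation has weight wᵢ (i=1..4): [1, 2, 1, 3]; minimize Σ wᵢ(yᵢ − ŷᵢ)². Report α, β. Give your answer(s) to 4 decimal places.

Forming XᵀWX = [[546, 58]; [58, 7]] and XᵀWy = [-1029, -108]ᵀ gives XᵀWX·[α, β]ᵀ = XᵀWy.
Eliminating β: 7·(row 1) − 58·(row 2) gives 458·α = 7·(-1029) − 58·(-108) = -939, so α = -939/458.
Then β = ((-108) − 58·(-939/458))/7 = 357/229.

α = -2.0502, β = 1.5590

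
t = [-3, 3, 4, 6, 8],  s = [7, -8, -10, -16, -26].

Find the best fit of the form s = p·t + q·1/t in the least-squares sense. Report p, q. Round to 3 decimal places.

p = -3.192, q = 7.758

Setting ∂/∂p … = 0 gives: 134·p + 5·q = -389;  5·p + (21/64)·q = -161/12.
Eliminating q: (21/64)·(row 1) − 5·(row 2) gives (607/32)·p = (21/64)·(-389) − 5·(-161/12) = -11627/192, so p = -11627/3642.
Then q = ((-161/12) − 5·(-11627/3642))/(21/64) = 14128/1821.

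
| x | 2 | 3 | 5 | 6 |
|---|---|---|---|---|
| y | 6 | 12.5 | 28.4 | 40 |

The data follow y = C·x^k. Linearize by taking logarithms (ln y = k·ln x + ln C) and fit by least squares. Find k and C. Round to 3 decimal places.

Linearized form: ln y = k·ln x + ln C. From the 4 transformed points,
AᵀA = [[7.4881, 5.1930]; [5.1930, 4]], rhs = [16.0121, 11.3528]ᵀ  (here Σln x = 5.1930, Σ(ln x)² = 7.4881, Σln y = 11.3528, Σln x·ln y = 16.0121).
Solving (det = 2.9856): k = 1.70626, ln C = 0.62305, so C = exp(0.62305) = 1.86461.

k = 1.706, C = 1.865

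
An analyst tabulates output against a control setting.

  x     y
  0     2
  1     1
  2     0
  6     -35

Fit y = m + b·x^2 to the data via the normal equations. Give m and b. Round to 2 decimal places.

m = 2.69, b = -1.04

Setting ∂/∂m … = 0 gives: 4·m + 41·b = -32;  41·m + 1313·b = -1259.
(Σ1 = 4, Σx^2 = 41, Σx^2·x^2 = 1313, Σy = -32, Σx^2·y = -1259.)
Eliminating b: 1313·(row 1) − 41·(row 2) gives 3571·m = 1313·(-32) − 41·(-1259) = 9603, so m = 9603/3571.
Then b = ((-1259) − 41·(9603/3571))/1313 = -3724/3571.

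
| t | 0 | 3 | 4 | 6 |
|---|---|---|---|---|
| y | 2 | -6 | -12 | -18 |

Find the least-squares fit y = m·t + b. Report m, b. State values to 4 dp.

AᵀA·[m, b]ᵀ = Aᵀy reads: 61·m + 13·b = -174;  13·m + 4·b = -34.
(Σt·t = 61, Σt = 13, Σ1 = 4, Σt·y = -174, Σy = -34.)
Eliminating b: 4·(row 1) − 13·(row 2) gives 75·m = 4·(-174) − 13·(-34) = -254, so m = -254/75.
Then b = ((-34) − 13·(-254/75))/4 = 188/75.

m = -3.3867, b = 2.5067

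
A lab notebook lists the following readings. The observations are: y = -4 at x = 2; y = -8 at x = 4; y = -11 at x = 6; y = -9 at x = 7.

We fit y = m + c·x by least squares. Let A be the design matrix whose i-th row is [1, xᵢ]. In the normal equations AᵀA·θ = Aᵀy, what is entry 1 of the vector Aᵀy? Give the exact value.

-32

Entry 1 ↔ basis 1, so (Aᵀy)_{1} = Σᵢ yᵢ = (1)·(-4) + (1)·(-8) + (1)·(-11) + (1)·(-9) = -32.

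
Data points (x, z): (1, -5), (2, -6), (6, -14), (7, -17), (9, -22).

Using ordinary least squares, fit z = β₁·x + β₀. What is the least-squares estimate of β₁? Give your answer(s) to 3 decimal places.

Sums needed: Σx·x = 171, Σx = 25, Σ1 = 5.
For Aᵀz: Σx·z = -418, Σz = -64.
So AᵀA·[β₁, β₀]ᵀ = Aᵀz: [[171, 25]; [25, 5]]·[β₁, β₀]ᵀ = [-418, -64]ᵀ.
Determinant 171·5 − 25² = 230.
β₁ = ((-418)·5 − 25·(-64))/230 = -49/23; β₀ = (171·(-64) − 25·(-418))/230 = -247/115.

β₁ = -2.130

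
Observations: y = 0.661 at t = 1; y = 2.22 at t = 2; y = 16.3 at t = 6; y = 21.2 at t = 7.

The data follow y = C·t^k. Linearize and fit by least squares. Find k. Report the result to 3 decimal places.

k = 1.789

With ln yᵢ as the transformed response and ln tᵢ as the regressor:
Σln t = 4.4308, Σ(ln t)² = 7.4774, Σln y = 6.2287, Σln t·ln y = 11.4967.
Normal system: [[7.4774, 4.4308]; [4.4308, 4]]·[k, ln C]ᵀ = [11.4967, 6.2287]ᵀ.
Slope k = (n·Σln t·ln y − Σln t·Σln y)/(n·Σ(ln t)² − (Σln t)²) = (4·11.4967 − 4.4308·6.2287)/10.2775 = 1.78921; ln C = (Σln y − k·Σln t)/n = -0.42475.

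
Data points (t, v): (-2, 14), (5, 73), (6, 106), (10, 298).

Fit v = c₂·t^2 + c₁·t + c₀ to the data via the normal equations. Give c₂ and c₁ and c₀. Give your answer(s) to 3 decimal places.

From the data, Σt^2·t^2 = 11937, Σt^2·t = 1333, Σt^2 = 165, Σt·t = 165, Σt = 19, Σ1 = 4.
And Σt^2·v = 35497, Σt·v = 3953, Σv = 491.
AᵀA·[c₂, c₁, c₀]ᵀ = Aᵀv becomes [[11937, 1333, 165]; [1333, 165, 19]; [165, 19, 4]]·[c₂, c₁, c₀]ᵀ = [35497, 3953, 491]ᵀ.
Row-reducing yields c₂ = 4793/1574, c₁ = -14173/20462, c₀ = 4393/10231.

c₂ = 3.045, c₁ = -0.693, c₀ = 0.429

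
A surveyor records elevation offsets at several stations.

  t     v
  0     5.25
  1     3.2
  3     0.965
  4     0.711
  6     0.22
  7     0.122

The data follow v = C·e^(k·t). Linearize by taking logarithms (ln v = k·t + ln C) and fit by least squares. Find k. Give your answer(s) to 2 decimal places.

k = -0.53

Linearized form: ln v = k·t + ln C. From the 6 transformed points,
Over the data: Σt = 21.0000, Σ(t)² = 111.0000, Σln v = -1.1732, Σt·ln v = -24.1190.
Normal system: [[111.0000, 21.0000]; [21.0000, 6]]·[k, ln C]ᵀ = [-24.1190, -1.1732]ᵀ.
Solving (det = 225.0000): k = -0.53367, ln C = 1.67233.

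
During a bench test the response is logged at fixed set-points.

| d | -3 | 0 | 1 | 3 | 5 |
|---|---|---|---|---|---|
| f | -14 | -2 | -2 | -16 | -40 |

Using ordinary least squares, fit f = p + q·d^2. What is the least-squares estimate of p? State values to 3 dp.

p = -1.170

From the data, Σ1 = 5, Σd^2 = 44, Σd^2·d^2 = 788.
Moment sums: Σf = -74, Σd^2·f = -1272.
Normal equations: [[5, 44]; [44, 788]]·[p, q]ᵀ = [-74, -1272]ᵀ.
Eliminating q: 788·(row 1) − 44·(row 2) gives 2004·p = 788·(-74) − 44·(-1272) = -2344, so p = -586/501.
Then q = ((-1272) − 44·(-586/501))/788 = -776/501.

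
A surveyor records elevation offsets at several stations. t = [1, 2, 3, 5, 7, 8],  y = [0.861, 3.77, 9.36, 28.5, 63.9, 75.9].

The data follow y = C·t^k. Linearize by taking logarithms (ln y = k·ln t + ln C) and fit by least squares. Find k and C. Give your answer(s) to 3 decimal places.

Let Y = ln y. Fitting Y = k·ln t + ln C by least squares:
Σln t = 7.4265, Σ(ln t)² = 12.3883, Σln y = 15.2505, Σln t·ln y = 25.8608.
Equations: 12.3883·k + 7.4265·ln C = 25.8608;  7.4265·k + 6·ln C = 15.2505.
Solving (det = 19.1764): k = 2.18532, ln C = -0.16315, so C = exp(-0.16315) = 0.84947.

k = 2.185, C = 0.849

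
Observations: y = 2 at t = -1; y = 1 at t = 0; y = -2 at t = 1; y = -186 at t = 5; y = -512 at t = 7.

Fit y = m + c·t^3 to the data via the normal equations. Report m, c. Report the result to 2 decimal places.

m = 0.40, c = -1.49

Sums needed: Σ1 = 5, Σt^3 = 468, Σt^3·t^3 = 133276.
Moment sums: Σy = -697, Σt^3·y = -198870.
det = 5·133276 − 468² = 447356.
m = ((-697)·133276 − 468·(-198870))/447356 = 3419/8603; c = (5·(-198870) − 468·(-697))/447356 = -334077/223678.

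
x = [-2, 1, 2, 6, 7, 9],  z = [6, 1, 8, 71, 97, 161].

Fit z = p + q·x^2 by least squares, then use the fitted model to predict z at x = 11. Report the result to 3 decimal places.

ẑ = 241.000

Compute the Gram sums: Σ1 = 6, Σx^2 = 175, Σx^2·x^2 = 10291.
For Mᵀz: Σz = 344, Σx^2·z = 20407.
Δ = 6·10291 − 175² = 31121.
p = (344·10291 − 175·20407)/31121 = -1; q = (6·20407 − 175·344)/31121 = 2.
At x = 11: ẑ = (-1)·(1) + (2)·(121) = 241.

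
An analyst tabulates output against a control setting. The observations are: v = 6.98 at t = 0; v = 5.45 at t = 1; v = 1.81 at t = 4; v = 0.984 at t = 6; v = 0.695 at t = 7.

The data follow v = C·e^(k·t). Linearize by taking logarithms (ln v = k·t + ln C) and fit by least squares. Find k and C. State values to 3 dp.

k = -0.334, C = 7.203

Taking logs, ln v = k·t + ln C, so regress ln v on t.
Sums: Σt = 18.0000, Σ(t)² = 102.0000, Σln v = 3.8520, Σt·ln v = 1.4252.
Normal system: [[102.0000, 18.0000]; [18.0000, 5]]·[k, ln C]ᵀ = [1.4252, 3.8520]ᵀ.
Δ = 102.0000·5 − (18.0000)² = 186.0000; k = (1.4252·5 − 18.0000·3.8520)/186.0000 = -0.33446, ln C = (102.0000·3.8520 − 18.0000·1.4252)/186.0000 = 1.97447, so C = exp(1.97447) = 7.20281.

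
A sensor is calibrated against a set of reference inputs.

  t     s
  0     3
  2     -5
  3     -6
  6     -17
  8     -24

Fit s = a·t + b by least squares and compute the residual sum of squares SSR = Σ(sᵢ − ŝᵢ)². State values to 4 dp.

Setting ∂/∂a … = 0 gives: 113·a + 19·b = -322;  19·a + 5·b = -49.
det = 113·5 − 19² = 204.
a = ((-322)·5 − 19·(-49))/204 = -679/204; b = (113·(-49) − 19·(-322))/204 = 581/204.
Residuals: 31/204, -81/68, 58/51, 25/204, -15/68; SSR = 571/204.

SSR = 2.7990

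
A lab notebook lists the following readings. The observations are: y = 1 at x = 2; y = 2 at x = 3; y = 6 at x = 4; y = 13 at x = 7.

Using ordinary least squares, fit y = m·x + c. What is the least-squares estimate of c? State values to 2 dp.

c = -4.50

AᵀA·[m, c]ᵀ = Aᵀy reads: 78·m + 16·c = 123;  16·m + 4·c = 22.
(Σx·x = 78, Σx = 16, Σ1 = 4, Σx·y = 123, Σy = 22.)
Eliminating c: 4·(row 1) − 16·(row 2) gives 56·m = 4·123 − 16·22 = 140, so m = 5/2.
Then c = (22 − 16·(5/2))/4 = -9/2.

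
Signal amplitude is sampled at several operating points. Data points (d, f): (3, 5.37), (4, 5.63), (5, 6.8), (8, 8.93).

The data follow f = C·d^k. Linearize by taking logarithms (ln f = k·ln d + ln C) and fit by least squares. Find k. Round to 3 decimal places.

Linearized form: ln f = k·ln d + ln C. From the 4 transformed points,
Over the data: Σln d = 6.1738, Σ(ln d)² = 10.0431, Σln f = 7.5153, Σln d·ln f = 11.8802.
Normal system: [[10.0431, 6.1738]; [6.1738, 4]]·[k, ln C]ᵀ = [11.8802, 7.5153]ᵀ.
Solving (det = 2.0569): k = 0.54597, ln C = 1.03614.

k = 0.546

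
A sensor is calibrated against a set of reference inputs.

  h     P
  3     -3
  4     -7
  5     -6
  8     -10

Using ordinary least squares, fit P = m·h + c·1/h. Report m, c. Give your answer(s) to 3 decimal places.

The normal system AᵀA·[m, c]ᵀ = AᵀP is [[114, 4]; [4, 3301/14400]]·[m, c]ᵀ = [-147, -26/5]ᵀ.
Δ = 114·(3301/14400) − 4² = 24319/2400.
m = ((-147)·(3301/14400) − 4·(-26/5))/(24319/2400) = -61909/48638; c = (114·(-26/5) − 4·(-147))/(24319/2400) = -11520/24319.

m = -1.273, c = -0.474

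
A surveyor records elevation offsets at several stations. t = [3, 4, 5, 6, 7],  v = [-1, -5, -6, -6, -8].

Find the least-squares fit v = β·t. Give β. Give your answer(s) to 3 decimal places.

From the data, Σt·t = 135.
And Σt·v = -145.
XᵀX·[β]ᵀ = Xᵀv becomes [[135]]·[β]ᵀ = [-145]ᵀ.
Hence β = -145 / 135 ≈ -1.07407.

β = -1.074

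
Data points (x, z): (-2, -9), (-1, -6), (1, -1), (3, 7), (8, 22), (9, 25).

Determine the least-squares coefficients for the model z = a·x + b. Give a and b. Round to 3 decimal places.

Entries of AᵀA: Σx·x = 160, Σx = 18, Σ1 = 6.
Moment sums: Σx·z = 445, Σz = 38.
Eliminating b: 6·(row 1) − 18·(row 2) gives 636·a = 6·445 − 18·38 = 1986, so a = 331/106.
Then b = (38 − 18·(331/106))/6 = -965/318.

a = 3.123, b = -3.035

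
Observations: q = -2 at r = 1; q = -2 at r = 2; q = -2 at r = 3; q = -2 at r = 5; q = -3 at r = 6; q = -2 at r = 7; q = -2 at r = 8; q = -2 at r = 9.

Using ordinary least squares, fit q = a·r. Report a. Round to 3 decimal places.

a = -0.327

Normal-equation sums: Σr·r = 269.
For Mᵀq: Σr·q = -88.
So MᵀM·[a]ᵀ = Mᵀq: [[269]]·[a]ᵀ = [-88]ᵀ.
a = (-88)/269 = -0.327138.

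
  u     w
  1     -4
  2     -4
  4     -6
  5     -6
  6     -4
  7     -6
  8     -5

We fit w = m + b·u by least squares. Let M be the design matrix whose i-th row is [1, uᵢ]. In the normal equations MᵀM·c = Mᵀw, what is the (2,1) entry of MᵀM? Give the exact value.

Row 2 ↔ basis u, column 1 ↔ basis 1, so (MᵀM)_{2,1} = Σᵢ u = (1)·(1) + (2)·(1) + (4)·(1) + (5)·(1) + (6)·(1) + (7)·(1) + (8)·(1) = 33.

33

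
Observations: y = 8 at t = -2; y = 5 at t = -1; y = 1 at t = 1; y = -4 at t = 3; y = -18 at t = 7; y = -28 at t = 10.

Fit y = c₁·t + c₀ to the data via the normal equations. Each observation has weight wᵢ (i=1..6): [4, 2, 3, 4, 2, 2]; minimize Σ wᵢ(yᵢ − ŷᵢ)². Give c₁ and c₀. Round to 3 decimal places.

c₁ = -2.962, c₀ = 3.089

Compute the Gram sums: Σwᵢ·t·t = 355, Σwᵢ·t = 39, Σwᵢ·1 = 17.
And Σwᵢ·t·y = -931, Σwᵢ·y = -63.
Determinant 355·17 − 39² = 4514.
c₁ = ((-931)·17 − 39·(-63))/4514 = -6685/2257; c₀ = (355·(-63) − 39·(-931))/4514 = 6972/2257.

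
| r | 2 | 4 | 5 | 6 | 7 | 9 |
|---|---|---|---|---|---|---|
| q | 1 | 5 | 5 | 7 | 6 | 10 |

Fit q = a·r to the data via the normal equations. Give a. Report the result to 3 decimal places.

Sums needed: Σr·r = 211.
Moment sums: Σr·q = 221.
Normal equations: [[211]]·[a]ᵀ = [221]ᵀ.
a = 221/211 = 1.04739.

a = 1.047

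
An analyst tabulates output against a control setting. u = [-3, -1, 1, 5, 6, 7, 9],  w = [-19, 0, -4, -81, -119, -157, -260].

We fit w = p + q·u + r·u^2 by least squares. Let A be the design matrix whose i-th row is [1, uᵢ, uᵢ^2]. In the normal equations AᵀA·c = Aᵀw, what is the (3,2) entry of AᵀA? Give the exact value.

Row 3 ↔ basis u^2, column 2 ↔ basis u, so (AᵀA)_{3,2} = Σᵢ (u^2)·(u) = (9)·(-3) + (1)·(-1) + (1)·(1) + (25)·(5) + (36)·(6) + (49)·(7) + (81)·(9) = 1386.

1386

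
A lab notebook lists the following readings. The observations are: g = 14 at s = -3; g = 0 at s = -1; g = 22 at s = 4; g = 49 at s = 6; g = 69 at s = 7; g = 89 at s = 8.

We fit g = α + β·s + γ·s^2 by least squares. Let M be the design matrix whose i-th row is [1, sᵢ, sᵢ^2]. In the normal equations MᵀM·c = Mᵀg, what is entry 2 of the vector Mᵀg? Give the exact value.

Entry 2 ↔ basis s, so (Mᵀg)_{2} = Σᵢ (s)·gᵢ = (-3)·(14) + (-1)·(0) + (4)·(22) + (6)·(49) + (7)·(69) + (8)·(89) = 1535.

1535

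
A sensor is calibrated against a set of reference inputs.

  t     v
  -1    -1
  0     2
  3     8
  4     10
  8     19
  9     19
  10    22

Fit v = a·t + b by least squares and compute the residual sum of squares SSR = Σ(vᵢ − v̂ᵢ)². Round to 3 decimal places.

Setting ∂/∂a … = 0 gives: 271·a + 33·b = 608;  33·a + 7·b = 79.
Δ = 271·7 − 33² = 808.
a = (608·7 − 33·79)/808 = 1649/808; b = (271·79 − 33·608)/808 = 1345/808.
Residuals: -63/101, 271/808, 43/202, 139/808, 815/808, -417/404, -59/808; SSR = 2153/808.

SSR = 2.665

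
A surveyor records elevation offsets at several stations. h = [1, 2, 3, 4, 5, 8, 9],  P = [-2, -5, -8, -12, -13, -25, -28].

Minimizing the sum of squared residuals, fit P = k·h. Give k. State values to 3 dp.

k = -3.005

XᵀX·[k]ᵀ = XᵀP reads: 200·k = -601.
Hence k = -601 / 200 ≈ -3.005.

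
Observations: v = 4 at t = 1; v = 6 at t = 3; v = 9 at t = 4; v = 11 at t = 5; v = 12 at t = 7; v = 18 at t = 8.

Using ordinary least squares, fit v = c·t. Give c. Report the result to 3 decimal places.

With design matrix X, XᵀX = [[164]] and Xᵀv = [341]ᵀ.
c = 341/164 = 2.07927.

c = 2.079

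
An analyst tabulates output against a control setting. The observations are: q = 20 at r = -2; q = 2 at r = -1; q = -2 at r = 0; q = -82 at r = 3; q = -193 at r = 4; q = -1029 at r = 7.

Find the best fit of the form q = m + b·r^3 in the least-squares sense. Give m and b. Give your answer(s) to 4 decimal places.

The normal system AᵀA·[m, b]ᵀ = Aᵀq is [[6, 425]; [425, 122539]]·[m, b]ᵀ = [-1284, -367675]ᵀ.
Eliminating b: 122539·(row 1) − 425·(row 2) gives 554609·m = 122539·(-1284) − 425·(-367675) = -1078201, so m = -1078201/554609.
Then b = ((-367675) − 425·(-1078201/554609))/122539 = -1660350/554609.

m = -1.9441, b = -2.9937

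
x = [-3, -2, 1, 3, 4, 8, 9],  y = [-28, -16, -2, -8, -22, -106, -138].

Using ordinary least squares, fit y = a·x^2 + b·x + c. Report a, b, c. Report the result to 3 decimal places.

a = -2.025, b = 3.078, c = -1.270

The normal system MᵀM·[a, b, c]ᵀ = Mᵀy is [[11092, 1298, 184]; [1298, 184, 20]; [184, 20, 7]]·[a, b, c]ᵀ = [-18704, -2088, -320]ᵀ.
Inverting the 3×3 Gram matrix, [a, b, c]ᵀ = [-232892/114987, 353920/114987, -48672/38329]ᵀ.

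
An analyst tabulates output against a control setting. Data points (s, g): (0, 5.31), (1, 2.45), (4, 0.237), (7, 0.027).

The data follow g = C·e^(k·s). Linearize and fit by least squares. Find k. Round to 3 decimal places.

k = -0.756

Let Y = ln g. Fitting Y = k·s + ln C by least squares:
Σs = 12.0000, Σ(s)² = 66.0000, Σln g = -2.4859, Σs·ln g = -30.1461.
Equations: 66.0000·k + 12.0000·ln C = -30.1461;  12.0000·k + 4·ln C = -2.4859.
Solving (det = 120.0000): k = -0.75628, ln C = 1.64735.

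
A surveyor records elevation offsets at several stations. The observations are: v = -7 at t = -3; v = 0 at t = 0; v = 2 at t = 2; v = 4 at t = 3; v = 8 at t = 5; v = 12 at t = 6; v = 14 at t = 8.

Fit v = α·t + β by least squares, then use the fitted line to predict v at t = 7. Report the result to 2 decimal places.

With design matrix M, MᵀM = [[147, 21]; [21, 7]] and Mᵀv = [261, 33]ᵀ.
Determinant 147·7 − 21² = 588.
α = (261·7 − 21·33)/588 = 27/14; β = (147·33 − 21·261)/588 = -15/14.
At t = 7: v̂ = (27/14)·(7) + (-15/14)·(1) = 87/7.

v̂ = 12.43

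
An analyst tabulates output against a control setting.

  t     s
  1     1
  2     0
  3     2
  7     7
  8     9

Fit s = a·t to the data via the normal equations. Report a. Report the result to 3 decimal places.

a = 1.008

MᵀM·[a]ᵀ = Mᵀs reads: 127·a = 128.
(Σt·t = 127, Σt·s = 128.)
a = 128/127 = 1.00787.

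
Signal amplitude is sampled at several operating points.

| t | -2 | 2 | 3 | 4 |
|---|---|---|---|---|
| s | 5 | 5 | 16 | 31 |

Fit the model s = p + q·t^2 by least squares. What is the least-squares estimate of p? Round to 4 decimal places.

p = -3.6357

Setting ∂/∂p … = 0 gives: 4·p + 33·q = 57;  33·p + 369·q = 680.
(Σ1 = 4, Σt^2 = 33, Σt^2·t^2 = 369, Σs = 57, Σt^2·s = 680.)
det = 4·369 − 33² = 387.
p = (57·369 − 33·680)/387 = -469/129; q = (4·680 − 33·57)/387 = 839/387.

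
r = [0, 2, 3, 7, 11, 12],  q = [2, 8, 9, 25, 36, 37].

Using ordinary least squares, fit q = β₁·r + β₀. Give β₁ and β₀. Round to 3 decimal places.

β₁ = 3.057, β₀ = 1.668

Compute the Gram sums: Σr·r = 327, Σr = 35, Σ1 = 6.
Right-hand side: Σr·q = 1058, Σq = 117.
So MᵀM·[β₁, β₀]ᵀ = Mᵀq: [[327, 35]; [35, 6]]·[β₁, β₀]ᵀ = [1058, 117]ᵀ.
Determinant 327·6 − 35² = 737.
β₁ = (1058·6 − 35·117)/737 = 2253/737; β₀ = (327·117 − 35·1058)/737 = 1229/737.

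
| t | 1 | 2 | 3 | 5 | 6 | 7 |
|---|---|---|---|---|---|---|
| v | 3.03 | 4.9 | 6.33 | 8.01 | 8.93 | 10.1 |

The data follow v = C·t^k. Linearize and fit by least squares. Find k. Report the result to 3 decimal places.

k = 0.598

Taking logs, ln v = k·ln t + ln C, so regress ln v on ln t.
AᵀA = [[11.2747, 7.1389]; [7.1389, 6]], rhs = [14.9005, 11.1257]ᵀ  (here Σln t = 7.1389, Σ(ln t)² = 11.2747, Σln v = 11.1257, Σln t·ln v = 14.9005).
Δ = 11.2747·6 − (7.1389)² = 16.6845; k = (14.9005·6 − 7.1389·11.1257)/16.6845 = 0.59802, ln C = (11.2747·11.1257 − 7.1389·14.9005)/16.6845 = 1.14276.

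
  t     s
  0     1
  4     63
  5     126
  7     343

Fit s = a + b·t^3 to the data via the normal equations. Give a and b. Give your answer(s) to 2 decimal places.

With design matrix X, XᵀX = [[4, 532]; [532, 137370]] and Xᵀs = [533, 137431]ᵀ.
Determinant 4·137370 − 532² = 266456.
a = (533·137370 − 532·137431)/266456 = 2761/7012; b = (4·137431 − 532·533)/266456 = 33271/33307.

a = 0.39, b = 1.00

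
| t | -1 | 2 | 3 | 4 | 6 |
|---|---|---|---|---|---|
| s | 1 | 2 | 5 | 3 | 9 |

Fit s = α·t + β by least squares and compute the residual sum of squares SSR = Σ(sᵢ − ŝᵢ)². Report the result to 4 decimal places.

Sums needed: Σt·t = 66, Σt = 14, Σ1 = 5.
Moment sums: Σt·s = 84, Σs = 20.
Eliminating β: 5·(row 1) − 14·(row 2) gives 134·α = 5·84 − 14·20 = 140, so α = 70/67.
Then β = (20 − 14·(70/67))/5 = 72/67.
Residuals: 65/67, -78/67, 53/67, -151/67, 111/67; SSR = 720/67.

SSR = 10.7463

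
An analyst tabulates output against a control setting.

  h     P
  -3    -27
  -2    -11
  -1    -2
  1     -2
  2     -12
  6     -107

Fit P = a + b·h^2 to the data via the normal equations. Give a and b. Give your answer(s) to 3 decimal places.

a = 0.613, b = -2.994

Compute the Gram sums: Σ1 = 6, Σh^2 = 55, Σh^2·h^2 = 1411.
And ΣP = -161, Σh^2·P = -4191.
So XᵀX·[a, b]ᵀ = XᵀP: [[6, 55]; [55, 1411]]·[a, b]ᵀ = [-161, -4191]ᵀ.
Determinant 6·1411 − 55² = 5441.
a = ((-161)·1411 − 55·(-4191))/5441 = 3334/5441; b = (6·(-4191) − 55·(-161))/5441 = -16291/5441.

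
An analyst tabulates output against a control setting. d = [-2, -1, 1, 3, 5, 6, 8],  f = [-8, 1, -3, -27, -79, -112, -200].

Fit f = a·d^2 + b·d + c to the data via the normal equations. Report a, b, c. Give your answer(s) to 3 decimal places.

a = -3.036, b = -0.967, c = 2.341

Compute the Gram sums: Σd^2·d^2 = 6116, Σd^2·d = 872, Σd^2 = 140, Σd·d = 140, Σd = 20, Σ1 = 7.
Moment sums: Σd^2·f = -19084, Σd·f = -2736, Σf = -428.
Normal equations: [[6116, 872, 140]; [872, 140, 20]; [140, 20, 7]]·[a, b, c]ᵀ = [-19084, -2736, -428]ᵀ.
Inverting the 3×3 Gram matrix, [a, b, c]ᵀ = [-69031/22737, -21986/22737, 17744/7579]ᵀ.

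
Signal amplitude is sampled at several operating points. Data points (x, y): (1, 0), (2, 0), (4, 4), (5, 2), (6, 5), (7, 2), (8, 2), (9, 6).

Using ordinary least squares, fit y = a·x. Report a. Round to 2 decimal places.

Compute the Gram sums: Σx·x = 276.
For Aᵀy: Σx·y = 140.
Hence a = 140 / 276 ≈ 0.507246.

a = 0.51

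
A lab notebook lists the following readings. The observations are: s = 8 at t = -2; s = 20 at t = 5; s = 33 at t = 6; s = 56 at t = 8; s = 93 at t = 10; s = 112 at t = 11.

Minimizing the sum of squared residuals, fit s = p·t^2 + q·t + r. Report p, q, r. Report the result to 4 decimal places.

p = 1.0279, q = -1.2201, r = 1.4352

Forming XᵀX = [[30674, 3176, 350]; [3176, 350, 38]; [350, 38, 6]] and Xᵀs = [28156, 2892, 322]ᵀ gives XᵀX·[p, q, r]ᵀ = Xᵀs.
Solving the 3×3 system (Gaussian elimination) gives p = 155065/150861, q = -184069/150861, r = 72173/50287.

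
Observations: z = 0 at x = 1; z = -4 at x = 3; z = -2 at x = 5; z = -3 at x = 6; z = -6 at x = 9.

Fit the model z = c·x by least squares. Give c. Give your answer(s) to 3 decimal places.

c = -0.618

Forming MᵀM = [[152]] and Mᵀz = [-94]ᵀ gives MᵀM·[c]ᵀ = Mᵀz.
c = (-94)/152 = -0.618421.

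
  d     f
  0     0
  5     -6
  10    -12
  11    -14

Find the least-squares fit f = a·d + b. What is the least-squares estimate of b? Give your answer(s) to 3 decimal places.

Compute the Gram sums: Σd·d = 246, Σd = 26, Σ1 = 4.
Right-hand side: Σd·f = -304, Σf = -32.
XᵀX·[a, b]ᵀ = Xᵀf becomes [[246, 26]; [26, 4]]·[a, b]ᵀ = [-304, -32]ᵀ.
Eliminating b: 4·(row 1) − 26·(row 2) gives 308·a = 4·(-304) − 26·(-32) = -384, so a = -96/77.
Then b = ((-32) − 26·(-96/77))/4 = 8/77.

b = 0.104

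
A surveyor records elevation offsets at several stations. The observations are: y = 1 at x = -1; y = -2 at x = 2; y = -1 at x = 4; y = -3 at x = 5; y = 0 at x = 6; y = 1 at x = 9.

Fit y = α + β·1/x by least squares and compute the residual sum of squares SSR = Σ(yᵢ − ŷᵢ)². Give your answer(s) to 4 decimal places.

The normal equations are: 6·α + (41/180)·β = -4;  (41/180)·α + (45121/32400)·β = -493/180.
Determinant 6·(45121/32400) − (41/180)² = 53809/6480.
α = ((-4)·(45121/32400) − (41/180)·(-493/180))/(53809/6480) = -160271/269045; β = (6·(-493/180) − (41/180)·(-4))/(53809/6480) = -100584/53809.
Residuals: -73604/269045, -126359/269045, 16956/269045, -15608/7687, 244091/269045, 485196/269045; SSR = 2286194/269045.

SSR = 8.4974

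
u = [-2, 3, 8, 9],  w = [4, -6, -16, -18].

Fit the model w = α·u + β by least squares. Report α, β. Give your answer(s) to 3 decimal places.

α = -2.000, β = 0.000

The normal system AᵀA·[α, β]ᵀ = Aᵀw is [[158, 18]; [18, 4]]·[α, β]ᵀ = [-316, -36]ᵀ.
Eliminating β: 4·(row 1) − 18·(row 2) gives 308·α = 4·(-316) − 18·(-36) = -616, so α = -2.
Then β = ((-36) − 18·(-2))/4 = 0.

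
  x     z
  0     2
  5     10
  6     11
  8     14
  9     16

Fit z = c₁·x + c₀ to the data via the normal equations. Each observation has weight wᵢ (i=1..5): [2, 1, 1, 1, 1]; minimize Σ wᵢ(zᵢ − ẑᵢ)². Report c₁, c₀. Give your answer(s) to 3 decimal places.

Normal-equation sums: Σwᵢ·x·x = 206, Σwᵢ·x = 28, Σwᵢ·1 = 6.
And Σwᵢ·x·z = 372, Σwᵢ·z = 55.
So MᵀWM·[c₁, c₀]ᵀ = MᵀWz: [[206, 28]; [28, 6]]·[c₁, c₀]ᵀ = [372, 55]ᵀ.
det = 206·6 − 28² = 452.
c₁ = (372·6 − 28·55)/452 = 173/113; c₀ = (206·55 − 28·372)/452 = 457/226.

c₁ = 1.531, c₀ = 2.022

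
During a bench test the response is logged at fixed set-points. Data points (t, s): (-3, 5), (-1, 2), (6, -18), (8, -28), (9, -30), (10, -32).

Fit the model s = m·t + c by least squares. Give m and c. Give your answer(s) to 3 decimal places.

m = -2.989, c = -2.387

Normal-equation sums: Σt·t = 291, Σt = 29, Σ1 = 6.
And Σt·s = -939, Σs = -101.
So MᵀM·[m, c]ᵀ = Mᵀs: [[291, 29]; [29, 6]]·[m, c]ᵀ = [-939, -101]ᵀ.
Determinant 291·6 − 29² = 905.
m = ((-939)·6 − 29·(-101))/905 = -541/181; c = (291·(-101) − 29·(-939))/905 = -432/181.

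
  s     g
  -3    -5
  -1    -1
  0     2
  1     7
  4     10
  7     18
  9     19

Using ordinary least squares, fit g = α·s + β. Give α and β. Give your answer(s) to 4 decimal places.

α = 2.0617, β = 2.1358

The normal equations are: 157·α + 17·β = 360;  17·α + 7·β = 50.
(Σs·s = 157, Σs = 17, Σ1 = 7, Σs·g = 360, Σg = 50.)
Eliminating β: 7·(row 1) − 17·(row 2) gives 810·α = 7·360 − 17·50 = 1670, so α = 167/81.
Then β = (50 − 17·(167/81))/7 = 173/81.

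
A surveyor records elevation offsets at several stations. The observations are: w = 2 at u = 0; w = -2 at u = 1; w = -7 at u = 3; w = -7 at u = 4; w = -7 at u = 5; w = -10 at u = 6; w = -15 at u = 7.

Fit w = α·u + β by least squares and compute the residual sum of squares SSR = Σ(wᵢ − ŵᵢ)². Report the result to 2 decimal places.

Sums needed: Σu·u = 136, Σu = 26, Σ1 = 7.
And Σu·w = -251, Σw = -46.
Eliminating β: 7·(row 1) − 26·(row 2) gives 276·α = 7·(-251) − 26·(-46) = -561, so α = -187/92.
Then β = ((-46) − 26·(-187/92))/7 = 45/46.
Residuals: 47/46, -87/92, -173/92, 7/46, 201/92, 28/23, -7/4; SSR = 1363/92.

SSR = 14.82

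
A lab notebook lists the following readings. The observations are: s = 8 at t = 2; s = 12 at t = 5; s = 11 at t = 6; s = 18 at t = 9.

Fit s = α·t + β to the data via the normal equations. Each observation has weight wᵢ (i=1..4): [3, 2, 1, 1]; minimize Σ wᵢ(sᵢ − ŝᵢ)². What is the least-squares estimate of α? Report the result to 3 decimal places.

With design matrix X, XᵀWX = [[179, 31]; [31, 7]] and XᵀWs = [396, 77]ᵀ.
Determinant 179·7 − 31² = 292.
α = (396·7 − 31·77)/292 = 385/292; β = (179·77 − 31·396)/292 = 1507/292.

α = 1.318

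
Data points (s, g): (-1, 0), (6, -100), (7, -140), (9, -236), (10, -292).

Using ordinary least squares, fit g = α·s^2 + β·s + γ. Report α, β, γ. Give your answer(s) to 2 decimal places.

α = -3.05, β = 0.87, γ = 3.97

With design matrix M, MᵀM = [[20259, 2287, 267]; [2287, 267, 31]; [267, 31, 5]] and Mᵀg = [-58776, -6624, -768]ᵀ.
Solving the 3×3 system (Gaussian elimination) gives α = -47661/15616, β = 13629/15616, γ = 15495/3904.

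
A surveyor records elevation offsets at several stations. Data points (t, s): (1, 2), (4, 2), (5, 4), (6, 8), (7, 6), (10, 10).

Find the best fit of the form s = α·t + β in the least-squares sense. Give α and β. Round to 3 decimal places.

α = 0.967, β = 0.015

The normal equations are: 227·α + 33·β = 220;  33·α + 6·β = 32.
(Σt·t = 227, Σt = 33, Σ1 = 6, Σt·s = 220, Σs = 32.)
Determinant 227·6 − 33² = 273.
α = (220·6 − 33·32)/273 = 88/91; β = (227·32 − 33·220)/273 = 4/273.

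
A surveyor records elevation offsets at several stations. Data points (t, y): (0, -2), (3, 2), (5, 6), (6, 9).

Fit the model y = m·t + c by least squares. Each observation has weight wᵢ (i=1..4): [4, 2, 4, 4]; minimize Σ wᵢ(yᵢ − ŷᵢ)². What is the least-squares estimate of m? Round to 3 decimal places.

Sums needed: Σwᵢ·t·t = 262, Σwᵢ·t = 50, Σwᵢ·1 = 14.
Moment sums: Σwᵢ·t·y = 348, Σwᵢ·y = 56.
Normal equations: [[262, 50]; [50, 14]]·[m, c]ᵀ = [348, 56]ᵀ.
Eliminating c: 14·(row 1) − 50·(row 2) gives 1168·m = 14·348 − 50·56 = 2072, so m = 259/146.
Then c = (56 − 50·(259/146))/14 = -341/146.

m = 1.774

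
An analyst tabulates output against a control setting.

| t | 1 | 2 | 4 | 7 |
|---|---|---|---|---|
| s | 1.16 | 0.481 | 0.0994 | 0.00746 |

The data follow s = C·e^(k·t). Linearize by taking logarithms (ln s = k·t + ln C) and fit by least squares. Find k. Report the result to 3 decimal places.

k = -0.837

Taking logs, ln s = k·t + ln C, so regress ln s on t.
Over the data: Σt = 14.0000, Σ(t)² = 70.0000, Σln s = -7.7903, Σt·ln s = -44.8372.
Normal system: [[70.0000, 14.0000]; [14.0000, 4]]·[k, ln C]ᵀ = [-44.8372, -7.7903]ᵀ.
Δ = 70.0000·4 − (14.0000)² = 84.0000; k = (-44.8372·4 − 14.0000·-7.7903)/84.0000 = -0.83672, ln C = (70.0000·-7.7903 − 14.0000·-44.8372)/84.0000 = 0.98097.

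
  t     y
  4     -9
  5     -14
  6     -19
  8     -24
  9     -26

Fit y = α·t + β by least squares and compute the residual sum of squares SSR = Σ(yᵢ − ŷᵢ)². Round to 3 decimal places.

SSR = 6.977

AᵀA·[α, β]ᵀ = Aᵀy reads: 222·α + 32·β = -646;  32·α + 5·β = -92.
(Σt·t = 222, Σt = 32, Σ1 = 5, Σt·y = -646, Σy = -92.)
Eliminating β: 5·(row 1) − 32·(row 2) gives 86·α = 5·(-646) − 32·(-92) = -286, so α = -143/43.
Then β = ((-92) − 32·(-143/43))/5 = 124/43.
Residuals: 61/43, -11/43, -83/43, -12/43, 45/43; SSR = 300/43.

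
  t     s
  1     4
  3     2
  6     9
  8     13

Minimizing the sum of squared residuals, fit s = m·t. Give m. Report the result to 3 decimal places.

The normal equations are: 110·m = 168.
(Σt·t = 110, Σt·s = 168.)
m = 168/110 = 1.52727.

m = 1.527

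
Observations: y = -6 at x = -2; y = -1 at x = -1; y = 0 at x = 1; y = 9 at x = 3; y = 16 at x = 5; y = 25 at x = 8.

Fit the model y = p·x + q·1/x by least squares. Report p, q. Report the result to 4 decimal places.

p = 3.2200, q = -2.4807

Compute the Gram sums: Σx·x = 104, Σx·1/x = 6, Σ1/x·1/x = 34801/14400.
And Σx·y = 320, Σ1/x·y = 533/40.
So MᵀM·[p, q]ᵀ = Mᵀy: [[104, 6]; [6, 34801/14400]]·[p, q]ᵀ = [320, 533/40]ᵀ.
det = 104·(34801/14400) − 6² = 387613/1800.
p = (320·(34801/14400) − 6·(533/40))/(387613/1800) = 1248130/387613; q = (104·(533/40) − 6·320)/(387613/1800) = -961560/387613.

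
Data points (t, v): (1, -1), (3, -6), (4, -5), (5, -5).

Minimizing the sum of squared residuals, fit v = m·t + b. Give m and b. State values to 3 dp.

m = -1.000, b = -1.000

Setting ∂/∂m … = 0 gives: 51·m + 13·b = -64;  13·m + 4·b = -17.
(Σt·t = 51, Σt = 13, Σ1 = 4, Σt·v = -64, Σv = -17.)
Determinant 51·4 − 13² = 35.
m = ((-64)·4 − 13·(-17))/35 = -1; b = (51·(-17) − 13·(-64))/35 = -1.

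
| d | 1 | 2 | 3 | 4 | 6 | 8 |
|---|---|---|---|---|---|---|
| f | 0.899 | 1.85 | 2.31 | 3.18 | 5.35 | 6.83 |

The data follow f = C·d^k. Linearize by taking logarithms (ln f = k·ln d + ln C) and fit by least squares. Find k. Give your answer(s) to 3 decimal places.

Let Y = ln f. Fitting Y = k·ln d + ln C by least squares:
XᵀX = [[11.1437, 7.0493]; [7.0493, 6]], rhs = [9.9502, 6.1013]ᵀ  (here Σln d = 7.0493, Σ(ln d)² = 11.1437, Σln f = 6.1013, Σln d·ln f = 9.9502).
Slope k = (n·Σln d·ln f − Σln d·Σln f)/(n·Σ(ln d)² − (Σln d)²) = (6·9.9502 − 7.0493·6.1013)/17.1702 = 0.97216; ln C = (Σln f − k·Σln d)/n = -0.12528.

k = 0.972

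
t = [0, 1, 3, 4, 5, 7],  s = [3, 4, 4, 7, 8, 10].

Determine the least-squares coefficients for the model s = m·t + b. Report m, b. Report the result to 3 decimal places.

From the data, Σt·t = 100, Σt = 20, Σ1 = 6.
And Σt·s = 154, Σs = 36.
MᵀM·[m, b]ᵀ = Mᵀs becomes [[100, 20]; [20, 6]]·[m, b]ᵀ = [154, 36]ᵀ.
Eliminating b: 6·(row 1) − 20·(row 2) gives 200·m = 6·154 − 20·36 = 204, so m = 51/50.
Then b = (36 − 20·(51/50))/6 = 13/5.

m = 1.020, b = 2.600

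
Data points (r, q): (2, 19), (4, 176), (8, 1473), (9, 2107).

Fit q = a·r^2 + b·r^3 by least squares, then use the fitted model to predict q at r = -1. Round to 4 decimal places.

From the data, Σr^2·r^2 = 10929, Σr^2·r^3 = 92873, Σr^3·r^3 = 797745.
For Mᵀq: Σr^2·q = 267831, Σr^3·q = 2301595.
Eliminating b: 797745·(row 1) − 92873·(row 2) gives 93160976·a = 797745·267831 − 92873·2301595 = -95191340, so a = -23797835/23290244.
Then b = (2301595 − 92873·(-23797835/23290244))/797745 = 69965823/23290244.
At r = -1: q̂ = (-23797835/23290244)·(1) + (69965823/23290244)·(-1) = -46881829/11645122.

q̂ = -4.0259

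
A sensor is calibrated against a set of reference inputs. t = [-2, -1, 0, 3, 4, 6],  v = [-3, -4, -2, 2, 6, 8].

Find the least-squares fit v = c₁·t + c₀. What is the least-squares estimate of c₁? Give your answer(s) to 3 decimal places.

Sums needed: Σt·t = 66, Σt = 10, Σ1 = 6.
And Σt·v = 88, Σv = 7.
Eliminating c₀: 6·(row 1) − 10·(row 2) gives 296·c₁ = 6·88 − 10·7 = 458, so c₁ = 229/148.
Then c₀ = (7 − 10·(229/148))/6 = -209/148.

c₁ = 1.547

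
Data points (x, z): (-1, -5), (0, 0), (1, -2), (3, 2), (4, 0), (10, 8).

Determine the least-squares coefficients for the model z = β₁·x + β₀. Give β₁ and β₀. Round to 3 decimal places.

The normal equations are: 127·β₁ + 17·β₀ = 89;  17·β₁ + 6·β₀ = 3.
(Σx·x = 127, Σx = 17, Σ1 = 6, Σx·z = 89, Σz = 3.)
Δ = 127·6 − 17² = 473.
β₁ = (89·6 − 17·3)/473 = 483/473; β₀ = (127·3 − 17·89)/473 = -1132/473.

β₁ = 1.021, β₀ = -2.393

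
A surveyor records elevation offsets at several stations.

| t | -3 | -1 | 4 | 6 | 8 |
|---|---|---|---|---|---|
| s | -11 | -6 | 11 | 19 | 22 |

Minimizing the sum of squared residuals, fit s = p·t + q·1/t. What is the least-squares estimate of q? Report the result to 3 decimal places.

Compute the Gram sums: Σt·t = 126, Σt·1/t = 5, Σ1/t·1/t = 701/576.
And Σt·s = 373, Σ1/t·s = 55/3.
So XᵀX·[p, q]ᵀ = Xᵀs: [[126, 5]; [5, 701/576]]·[p, q]ᵀ = [373, 55/3]ᵀ.
Δ = 126·(701/576) − 5² = 4107/32.
p = (373·(701/576) − 5·(55/3))/(4107/32) = 208673/73926; q = (126·(55/3) − 5·373)/(4107/32) = 14240/4107.

q = 3.467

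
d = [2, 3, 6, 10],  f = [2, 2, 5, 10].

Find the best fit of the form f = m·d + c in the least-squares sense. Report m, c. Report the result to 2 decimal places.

Setting ∂/∂m … = 0 gives: 149·m + 21·c = 140;  21·m + 4·c = 19.
(Σd·d = 149, Σd = 21, Σ1 = 4, Σd·f = 140, Σf = 19.)
Determinant 149·4 − 21² = 155.
m = (140·4 − 21·19)/155 = 161/155; c = (149·19 − 21·140)/155 = -109/155.

m = 1.04, c = -0.70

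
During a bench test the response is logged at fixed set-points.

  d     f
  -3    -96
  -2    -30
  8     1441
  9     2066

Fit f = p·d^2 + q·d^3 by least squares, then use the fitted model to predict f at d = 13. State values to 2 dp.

The normal equations are: 10754·p + 91542·q = 258586;  91542·p + 794378·q = 2246738.
(Σd^2·d^2 = 10754, Σd^2·d^3 = 91542, Σd^3·d^3 = 794378, Σd^2·f = 258586, Σd^3·f = 2246738.)
Eliminating q: 794378·(row 1) − 91542·(row 2) gives 162803248·p = 794378·258586 − 91542·2246738 = -255860488, so p = -31982561/20350406.
Then q = (2246738 − 91542·(-31982561/20350406))/794378 = 3223295/1071074.
At d = 13: f̂ = (-31982561/20350406)·(169) + (3223295/1071074)·(2197) = 64572475188/10175203.

f̂ = 6346.06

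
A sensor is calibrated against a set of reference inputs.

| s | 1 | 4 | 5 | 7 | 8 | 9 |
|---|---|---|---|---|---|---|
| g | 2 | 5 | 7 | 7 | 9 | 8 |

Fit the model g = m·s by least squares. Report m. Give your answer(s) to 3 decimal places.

m = 1.059

AᵀA·[m]ᵀ = Aᵀg reads: 236·m = 250.
(Σs·s = 236, Σs·g = 250.)
Hence m = 250 / 236 ≈ 1.05932.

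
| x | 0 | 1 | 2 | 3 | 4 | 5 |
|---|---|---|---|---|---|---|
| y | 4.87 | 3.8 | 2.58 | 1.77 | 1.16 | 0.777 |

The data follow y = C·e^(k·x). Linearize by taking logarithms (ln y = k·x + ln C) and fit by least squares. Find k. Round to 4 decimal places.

k = -0.3747

Linearized form: ln y = k·x + ln C. From the 6 transformed points,
Σx = 15.0000, Σ(x)² = 55.0000, Σln y = 4.3330, Σx·ln y = 4.2756.
Equations: 55.0000·k + 15.0000·ln C = 4.2756;  15.0000·k + 6·ln C = 4.3330.
Slope k = (n·Σx·ln y − Σx·Σln y)/(n·Σ(x)² − (Σx)²) = (6·4.2756 − 15.0000·4.3330)/105.0000 = -0.37467; ln C = (Σln y − k·Σx)/n = 1.65885.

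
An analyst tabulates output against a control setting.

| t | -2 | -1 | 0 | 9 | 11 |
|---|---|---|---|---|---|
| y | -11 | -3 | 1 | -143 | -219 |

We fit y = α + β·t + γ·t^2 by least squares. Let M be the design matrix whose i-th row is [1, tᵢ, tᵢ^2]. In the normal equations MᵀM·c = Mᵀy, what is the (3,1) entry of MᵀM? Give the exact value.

Row 3 ↔ basis t^2, column 1 ↔ basis 1, so (MᵀM)_{3,1} = Σᵢ t^2 = (4)·(1) + (1)·(1) + (0)·(1) + (81)·(1) + (121)·(1) = 207.

207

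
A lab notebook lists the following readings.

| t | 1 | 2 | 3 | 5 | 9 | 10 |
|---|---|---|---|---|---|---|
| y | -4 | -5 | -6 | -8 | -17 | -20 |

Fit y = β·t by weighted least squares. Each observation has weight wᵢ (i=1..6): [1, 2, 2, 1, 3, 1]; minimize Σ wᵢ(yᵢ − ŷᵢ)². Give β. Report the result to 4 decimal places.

The normal equations are: 395·β = -759.
(Σwᵢ·t·t = 395, Σwᵢ·t·y = -759.)
Hence β = -759 / 395 ≈ -1.92152.

β = -1.9215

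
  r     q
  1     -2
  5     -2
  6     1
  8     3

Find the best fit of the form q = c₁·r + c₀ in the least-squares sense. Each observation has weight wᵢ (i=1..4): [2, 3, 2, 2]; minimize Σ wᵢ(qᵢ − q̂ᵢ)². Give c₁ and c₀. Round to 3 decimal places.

Normal-equation sums: Σwᵢ·r·r = 277, Σwᵢ·r = 45, Σwᵢ·1 = 9.
Right-hand side: Σwᵢ·r·q = 26, Σwᵢ·q = -2.
Δ = 277·9 − 45² = 468.
c₁ = (26·9 − 45·(-2))/468 = 9/13; c₀ = (277·(-2) − 45·26)/468 = -431/117.

c₁ = 0.692, c₀ = -3.684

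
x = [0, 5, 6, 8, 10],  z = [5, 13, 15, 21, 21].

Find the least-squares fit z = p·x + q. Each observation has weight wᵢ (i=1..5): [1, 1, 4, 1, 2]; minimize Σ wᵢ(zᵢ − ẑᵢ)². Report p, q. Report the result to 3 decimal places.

MᵀWM·[p, q]ᵀ = MᵀWz reads: 433·p + 57·q = 1013;  57·p + 9·q = 141.
Δ = 433·9 − 57² = 648.
p = (1013·9 − 57·141)/648 = 5/3; q = (433·141 − 57·1013)/648 = 46/9.

p = 1.667, q = 5.111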